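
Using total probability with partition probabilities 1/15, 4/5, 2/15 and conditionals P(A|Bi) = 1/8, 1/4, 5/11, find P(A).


P(A) = P(A|B1)P(B1) + P(A|B2)P(B2) + P(A|B3)P(B3)
= 1/8*1/15 + 1/4*4/5 + 5/11*2/15
= 1/120 + 1/5 + 2/33 = 71/264

71/264


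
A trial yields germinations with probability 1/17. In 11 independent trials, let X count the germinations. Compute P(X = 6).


P(X=6) = C(11,6) * p^6 * (1-p)^5
= 462 * 1/24137569 * 1048576/1419857
= 484442112/34271896307633

484442112/34271896307633


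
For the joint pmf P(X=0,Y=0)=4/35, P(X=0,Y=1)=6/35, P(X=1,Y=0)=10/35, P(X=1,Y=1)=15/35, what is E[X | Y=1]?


P(Y=1) = 21/35
E[X|Y=1] = (0*6 + 1*15)/21 = 15/21 = 5/7

5/7


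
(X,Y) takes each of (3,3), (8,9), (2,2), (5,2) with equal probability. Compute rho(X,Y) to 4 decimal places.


Cov(X,Y) = 5.7500, Var(X) = 5.2500, Var(Y) = 8.5000
rho = Cov/(sqrt(VarX)*sqrt(VarY)) = 0.8608

0.8608


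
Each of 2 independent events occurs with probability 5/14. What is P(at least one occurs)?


P(at least one) = 1 - P(none)
P(none) = (1 - 5/14)^2 = (9/14)^2 = 81/196
P(at least one) = 1 - 81/196 = 115/196

115/196


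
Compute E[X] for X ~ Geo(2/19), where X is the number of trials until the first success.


For geometric (trials until first success), E[X] = 1/p = 1/(2/19) = 19/2

19/2


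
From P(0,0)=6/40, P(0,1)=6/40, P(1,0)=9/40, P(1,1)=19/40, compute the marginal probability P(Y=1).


P(Y=1) = P(0,1)+P(1,1) = 6/40 + 19/40 = 25/40 = 5/8

5/8


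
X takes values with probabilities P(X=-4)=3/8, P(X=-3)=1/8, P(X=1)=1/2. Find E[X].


E[X] = sum(x * P(x))
= -4*3/8 - 3*1/8 + 1*1/2
= -11/8

-11/8


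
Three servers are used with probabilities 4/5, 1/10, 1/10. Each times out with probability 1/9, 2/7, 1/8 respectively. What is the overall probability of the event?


P(A) = P(A|B1)P(B1) + P(A|B2)P(B2) + P(A|B3)P(B3)
= 1/9*4/5 + 2/7*1/10 + 1/8*1/10
= 4/45 + 1/35 + 1/80 = 131/1008

131/1008


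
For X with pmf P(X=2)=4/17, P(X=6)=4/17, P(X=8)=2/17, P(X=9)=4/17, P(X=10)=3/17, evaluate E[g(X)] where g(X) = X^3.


E[X^3] = sum(g(x)*P(x))
= 8*4/17 + 216*4/17 + 512*2/17 + 729*4/17 + 1000*3/17
= 7836/17

7836/17


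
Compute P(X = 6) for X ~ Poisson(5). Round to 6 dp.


P(X=6) = e^(-5) * 5^6 / 6!
≈ 0.006737946999 * 15625 / 720
≈ 0.146223

0.146223


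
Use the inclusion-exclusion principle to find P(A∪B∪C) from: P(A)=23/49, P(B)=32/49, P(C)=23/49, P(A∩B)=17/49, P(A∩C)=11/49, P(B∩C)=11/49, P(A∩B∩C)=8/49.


P(A∪B∪C) = P(A)+P(B)+P(C) - P(AB)-P(AC)-P(BC) + P(ABC)
= 23/49+32/49+23/49 - 17/49-11/49-11/49 + 8/49
= 47/49

47/49


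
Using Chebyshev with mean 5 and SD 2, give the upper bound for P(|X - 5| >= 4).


k = 4/2 = 2
Chebyshev: P(|X-mu| >= k*sigma) <= 1/k^2 = 1/2^2 = 1/4

1/4


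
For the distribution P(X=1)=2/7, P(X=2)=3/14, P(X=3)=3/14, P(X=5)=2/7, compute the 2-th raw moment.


E[X^2] = sum(x^2 * P(x))
= 1*2/7 + 4*3/14 + 9*3/14 + 25*2/7
= 143/14

143/14


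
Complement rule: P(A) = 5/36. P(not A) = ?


P(A') = 1 - P(A) = 1 - 5/36 = 31/36

31/36


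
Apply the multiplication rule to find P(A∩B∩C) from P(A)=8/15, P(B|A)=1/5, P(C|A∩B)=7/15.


P(A∩B∩C) = P(A) * P(B|A) * P(C|A∩B)
= 8/15 * 1/5 * 7/15
= 8/75 * 7/15 = 56/1125

56/1125


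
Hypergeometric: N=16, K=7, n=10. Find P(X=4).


P(X=4) = C(7,4)*C(9,6) / C(16,10)
= 35*84 / 8008
= 2940/8008 = 105/286

105/286


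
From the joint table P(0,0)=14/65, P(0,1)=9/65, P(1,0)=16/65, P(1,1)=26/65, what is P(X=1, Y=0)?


Read from table: P(X=1, Y=0) = 16/65

16/65


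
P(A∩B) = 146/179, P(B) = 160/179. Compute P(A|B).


P(A|B) = P(A∩B)/P(B) = (146/179)/(160/179) = 146/160 = 73/80

73/80


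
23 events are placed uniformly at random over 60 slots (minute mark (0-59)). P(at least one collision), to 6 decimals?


P(all different) = prod((60-i)/60 for i=0..22) = 0.007655
P(at least one match) = 1 - 0.007655 = 0.992345

0.992345


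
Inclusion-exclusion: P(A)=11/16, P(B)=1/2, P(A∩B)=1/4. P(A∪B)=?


P(A∪B) = P(A) + P(B) - P(A∩B)
= 11/16 + 1/2 - 1/4 = 15/16

15/16


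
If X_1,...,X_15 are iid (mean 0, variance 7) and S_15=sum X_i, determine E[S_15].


E[S_n] = n*E[X_1] = 15*0 = 0

0


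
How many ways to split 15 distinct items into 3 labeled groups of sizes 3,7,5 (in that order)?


15! = 1307674368000
Denominator: 3!=6 * 7!=5040 * 5!=120
Coefficient = 1307674368000 / 3628800 = 360360

360360


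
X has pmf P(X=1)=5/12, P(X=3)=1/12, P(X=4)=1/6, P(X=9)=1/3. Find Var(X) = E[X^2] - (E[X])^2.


E[X] = 13/3, E[X^2] = 185/6
Var(X) = E[X^2] - (E[X])^2 = 185/6 - (13/3)^2 = 217/18

217/18


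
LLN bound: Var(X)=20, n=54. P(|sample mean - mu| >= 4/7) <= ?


Var(Xbar) = Var(X)/n = 20/54
Chebyshev: P(|Xbar-mu| >= 4/7) <= Var(Xbar)/(4/7)^2 = (10/27)/(16/49) = 245/216
Bound exceeds 1, so trivial bound: 1

1


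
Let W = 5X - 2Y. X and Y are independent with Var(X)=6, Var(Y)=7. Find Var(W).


Independence => Cov(X,Y)=0
Var(5X - 2Y) = 5^2*Var(X) + (-2)^2*Var(Y)
= 25*6 + 4*7 = 178

178


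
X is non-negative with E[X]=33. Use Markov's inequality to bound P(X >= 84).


Markov: P(X >= a) <= E[X]/a
P(X >= 84) <= 33/84 = 11/28

11/28


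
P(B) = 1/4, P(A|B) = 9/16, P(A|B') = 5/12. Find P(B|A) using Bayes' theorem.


P(A) = P(A|B)P(B) + P(A|B')P(B') = 9/16*1/4 + 5/12*3/4 = 29/64
P(B|A) = P(A|B)P(B)/P(A) = (9/64)/(29/64) = 9/29

9/29


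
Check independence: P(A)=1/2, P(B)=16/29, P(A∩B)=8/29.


P(A)*P(B) = 1/2*16/29 = 8/29
P(A∩B) = 8/29, which equals P(A)P(B), so independent

Yes, A and B are independent


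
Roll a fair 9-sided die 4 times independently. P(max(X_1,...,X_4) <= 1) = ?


P(max <= 1) = P(all X_i <= 1) = (P(X_1 <= 1))^4
= (1/9)^4 = 1/6561

1/6561


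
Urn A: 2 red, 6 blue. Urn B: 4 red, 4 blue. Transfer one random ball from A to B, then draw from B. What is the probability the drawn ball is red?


P(transfer red) = 2/8 = 1/4; P(transfer blue) = 3/4
If red transferred: Urn II has 5 red of 9, so P(red|red moved) = 5/9
If blue transferred: Urn II has 4 red of 9, so P(red|blue moved) = 4/9
By total probability: P(red) = 1/4*5/9 + 3/4*4/9 = 17/36

17/36


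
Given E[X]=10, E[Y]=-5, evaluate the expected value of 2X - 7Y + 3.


E[2X - 7Y + 3] = 2*E[X] - 7*E[Y] + 3
= (2)*(10) + (-7)*(-5) + (3)
= 20 + 35 + 3 = 58

58


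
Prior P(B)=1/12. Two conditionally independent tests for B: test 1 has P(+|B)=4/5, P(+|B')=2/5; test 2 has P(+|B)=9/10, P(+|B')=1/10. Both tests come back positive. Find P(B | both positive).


After test 1: P(+) = 4/5*1/12 + 2/5*11/12 = 13/30
P(B|+) = (1/15)/(13/30) = 2/13
After test 2 (use post1 as new prior): P(+) = 9/10*2/13 + 1/10*11/13 = 29/130
P(B|+,+) = (9/65)/(29/130) = 18/29

18/29


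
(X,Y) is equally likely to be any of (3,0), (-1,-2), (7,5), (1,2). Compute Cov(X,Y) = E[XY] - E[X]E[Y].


E[X]=5/2, E[Y]=5/4, E[XY]=39/4
Cov(X,Y) = E[XY] - E[X]E[Y] = 39/4 - 5/2*5/4 = 53/8

53/8


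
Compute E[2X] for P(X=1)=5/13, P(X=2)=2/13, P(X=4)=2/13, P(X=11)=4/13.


E[2X] = sum(g(x)*P(x))
= 2*5/13 + 4*2/13 + 8*2/13 + 22*4/13
= 122/13

122/13


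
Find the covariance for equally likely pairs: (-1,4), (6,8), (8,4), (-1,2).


E[X]=3, E[Y]=9/2, E[XY]=37/2
Cov(X,Y) = E[XY] - E[X]E[Y] = 37/2 - 3*9/2 = 5

5


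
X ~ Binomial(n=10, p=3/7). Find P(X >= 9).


P(X>=9) = P(X=9) + P(X=10)
= 787320/282475249 + 59049/282475249
= 846369/282475249

846369/282475249


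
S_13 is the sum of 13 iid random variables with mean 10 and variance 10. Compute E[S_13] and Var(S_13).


E[S_n] = n*mu = 13*10 = 130
Var(S_n) = n*sigma^2 = 13*10 = 130

E[S_13]=130, Var(S_13)=130


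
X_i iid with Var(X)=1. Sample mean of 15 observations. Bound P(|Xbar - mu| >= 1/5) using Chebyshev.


Var(Xbar) = Var(X)/n = 1/15
Chebyshev: P(|Xbar-mu| >= 1/5) <= Var(Xbar)/(1/5)^2 = (1/15)/(1/25) = 5/3
Bound exceeds 1, so trivial bound: 1

1


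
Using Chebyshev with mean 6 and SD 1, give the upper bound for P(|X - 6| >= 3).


k = 3/1 = 3
Chebyshev: P(|X-mu| >= k*sigma) <= 1/k^2 = 1/3^2 = 1/9

1/9


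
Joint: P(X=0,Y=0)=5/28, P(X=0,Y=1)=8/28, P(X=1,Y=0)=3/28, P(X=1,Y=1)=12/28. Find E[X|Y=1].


P(Y=1) = 20/28
E[X|Y=1] = (0*8 + 1*12)/20 = 12/20 = 3/5

3/5


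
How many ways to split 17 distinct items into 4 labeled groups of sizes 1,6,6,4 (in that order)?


17! = 355687428096000
Denominator: 1!=1 * 6!=720 * 6!=720 * 4!=24
Coefficient = 355687428096000 / 12441600 = 28588560

28588560


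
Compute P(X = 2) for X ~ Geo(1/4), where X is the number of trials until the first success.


P(X=2) = (1-p)^1 * p = (3/4)^1 * 1/4
= 3/4 * 1/4 = 3/16

3/16


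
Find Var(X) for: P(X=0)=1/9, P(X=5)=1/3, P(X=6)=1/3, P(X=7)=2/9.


E[X] = 47/9, E[X^2] = 281/9
Var(X) = E[X^2] - (E[X])^2 = 281/9 - (47/9)^2 = 320/81

320/81


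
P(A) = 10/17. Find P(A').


P(A') = 1 - P(A) = 1 - 10/17 = 7/17

7/17


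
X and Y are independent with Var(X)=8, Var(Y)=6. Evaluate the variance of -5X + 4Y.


Independence => Cov(X,Y)=0
Var(-5X + 4Y) = (-5)^2*Var(X) + 4^2*Var(Y)
= 25*8 + 16*6 = 296

296


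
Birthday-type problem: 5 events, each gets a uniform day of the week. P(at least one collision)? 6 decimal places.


P(all different) = prod((7-i)/7 for i=0..4) = 0.149938
P(at least one match) = 1 - 0.149938 = 0.850062

0.850062


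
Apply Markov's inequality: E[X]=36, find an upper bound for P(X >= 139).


Markov: P(X >= a) <= E[X]/a
P(X >= 139) <= 36/139

36/139


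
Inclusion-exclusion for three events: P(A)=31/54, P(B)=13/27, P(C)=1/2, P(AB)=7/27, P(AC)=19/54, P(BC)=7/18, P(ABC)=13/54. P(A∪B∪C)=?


P(A∪B∪C) = P(A)+P(B)+P(C) - P(AB)-P(AC)-P(BC) + P(ABC)
= 31/54+13/27+1/2 - 7/27-19/54-7/18 + 13/54
= 43/54

43/54


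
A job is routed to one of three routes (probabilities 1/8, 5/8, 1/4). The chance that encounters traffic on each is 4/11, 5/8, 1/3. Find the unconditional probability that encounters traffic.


P(A) = P(A|B1)P(B1) + P(A|B2)P(B2) + P(A|B3)P(B3)
= 4/11*1/8 + 5/8*5/8 + 1/3*1/4
= 1/22 + 25/64 + 1/12 = 1097/2112

1097/2112


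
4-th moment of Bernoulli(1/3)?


For Bernoulli: X in {0,1}
E[X^4] = 0^4*(1-1/3) + 1^4*1/3 = 1/3

1/3


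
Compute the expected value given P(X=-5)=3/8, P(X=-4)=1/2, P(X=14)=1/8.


E[X] = sum(x * P(x))
= -5*3/8 - 4*1/2 + 14*1/8
= -17/8

-17/8


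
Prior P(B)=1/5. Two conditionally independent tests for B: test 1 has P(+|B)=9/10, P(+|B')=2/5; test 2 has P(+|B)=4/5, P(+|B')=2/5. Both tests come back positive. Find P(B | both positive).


After test 1: P(+) = 9/10*1/5 + 2/5*4/5 = 1/2
P(B|+) = (9/50)/(1/2) = 9/25
After test 2 (use post1 as new prior): P(+) = 4/5*9/25 + 2/5*16/25 = 68/125
P(B|+,+) = (36/125)/(68/125) = 9/17

9/17


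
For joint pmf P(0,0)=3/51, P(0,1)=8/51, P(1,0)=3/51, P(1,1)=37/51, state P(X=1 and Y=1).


Read from table: P(X=1, Y=1) = 37/51

37/51


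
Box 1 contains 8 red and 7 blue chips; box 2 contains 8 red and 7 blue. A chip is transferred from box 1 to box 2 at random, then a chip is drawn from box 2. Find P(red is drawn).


P(transfer red) = 8/15; P(transfer blue) = 7/15
If red transferred: Urn II has 9 red of 16, so P(red|red moved) = 9/16
If blue transferred: Urn II has 8 red of 16, so P(red|blue moved) = 1/2
By total probability: P(red) = 8/15*9/16 + 7/15*1/2 = 8/15

8/15


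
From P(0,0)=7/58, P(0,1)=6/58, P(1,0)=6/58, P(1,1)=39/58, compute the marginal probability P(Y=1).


P(Y=1) = P(0,1)+P(1,1) = 6/58 + 39/58 = 45/58

45/58


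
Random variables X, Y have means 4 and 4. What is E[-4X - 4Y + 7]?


E[-4X - 4Y + 7] = -4*E[X] - 4*E[Y] + 7
= (-4)*(4) + (-4)*(4) + (7)
= -16 - 16 + 7 = -25

-25


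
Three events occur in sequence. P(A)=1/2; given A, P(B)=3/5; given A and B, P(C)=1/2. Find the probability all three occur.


P(A∩B∩C) = P(A) * P(B|A) * P(C|A∩B)
= 1/2 * 3/5 * 1/2
= 3/10 * 1/2 = 3/20

3/20


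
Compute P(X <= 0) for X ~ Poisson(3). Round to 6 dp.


P(X<=0) = e^(-3)*3^0/0!
≈ 0.0497870684
≈ 0.049787

0.049787


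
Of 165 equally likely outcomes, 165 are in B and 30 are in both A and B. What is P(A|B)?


P(A|B) = P(A∩B)/P(B) = (30/165)/(165/165) = 30/165 = 2/11

2/11


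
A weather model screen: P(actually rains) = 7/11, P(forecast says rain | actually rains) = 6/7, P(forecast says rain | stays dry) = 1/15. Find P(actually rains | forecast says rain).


P(A) = P(A|B)P(B) + P(A|B')P(B') = 6/7*7/11 + 1/15*4/11 = 94/165
P(B|A) = P(A|B)P(B)/P(A) = (6/11)/(94/165) = 45/47

45/47


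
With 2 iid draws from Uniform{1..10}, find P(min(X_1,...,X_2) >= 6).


P(min >= 6) = P(all X_i >= 6) = (P(X_1 >= 6))^2
= (5/10)^2 = (1/2)^2 = 1/4

1/4


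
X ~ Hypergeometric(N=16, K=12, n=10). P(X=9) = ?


P(X=9) = C(12,9)*C(4,1) / C(16,10)
= 220*4 / 8008
= 880/8008 = 10/91

10/91


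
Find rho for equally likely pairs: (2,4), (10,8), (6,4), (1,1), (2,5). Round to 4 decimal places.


Cov(X,Y) = 6.1200, Var(X) = 11.3600, Var(Y) = 5.0400
rho = Cov/(sqrt(VarX)*sqrt(VarY)) = 0.8088

0.8088


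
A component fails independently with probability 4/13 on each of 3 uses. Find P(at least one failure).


P(at least one) = 1 - P(none)
P(none) = (1 - 4/13)^3 = (9/13)^3 = 729/2197
P(at least one) = 1 - 729/2197 = 1468/2197

1468/2197


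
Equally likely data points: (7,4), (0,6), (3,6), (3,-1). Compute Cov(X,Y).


E[X]=13/4, E[Y]=15/4, E[XY]=43/4
Cov(X,Y) = E[XY] - E[X]E[Y] = 43/4 - 13/4*15/4 = -23/16

-23/16


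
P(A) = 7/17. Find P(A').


P(A') = 1 - P(A) = 1 - 7/17 = 10/17

10/17


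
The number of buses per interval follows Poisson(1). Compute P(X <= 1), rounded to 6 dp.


P(X<=1) = e^(-1)*1^0/0! + e^(-1)*1^1/1!
≈ 0.3678794412 + 0.3678794412
= 0.7357588824
≈ 0.735759

0.735759


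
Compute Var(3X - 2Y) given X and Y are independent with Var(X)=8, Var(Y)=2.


Independence => Cov(X,Y)=0
Var(3X - 2Y) = 3^2*Var(X) + (-2)^2*Var(Y)
= 9*8 + 4*2 = 80

80


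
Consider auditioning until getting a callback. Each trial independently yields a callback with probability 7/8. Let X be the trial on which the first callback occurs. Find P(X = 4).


P(X=4) = (1-p)^3 * p = (1/8)^3 * 7/8
= 1/512 * 7/8 = 7/4096

7/4096


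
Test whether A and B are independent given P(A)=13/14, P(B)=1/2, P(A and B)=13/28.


P(A)*P(B) = 13/14*1/2 = 13/28
P(A∩B) = 13/28, which equals P(A)P(B), so independent

Yes, A and B are independent


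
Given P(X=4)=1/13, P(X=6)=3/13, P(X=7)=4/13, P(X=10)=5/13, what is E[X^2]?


E[X^2] = sum(g(x)*P(x))
= 16*1/13 + 36*3/13 + 49*4/13 + 100*5/13
= 820/13

820/13


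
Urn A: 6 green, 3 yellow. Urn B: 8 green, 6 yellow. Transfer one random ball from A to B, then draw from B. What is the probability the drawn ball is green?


P(transfer green) = 6/9 = 2/3; P(transfer yellow) = 1/3
If green transferred: Urn II has 9 green of 15, so P(green|green moved) = 3/5
If yellow transferred: Urn II has 8 green of 15, so P(green|yellow moved) = 8/15
By total probability: P(green) = 2/3*3/5 + 1/3*8/15 = 26/45

26/45


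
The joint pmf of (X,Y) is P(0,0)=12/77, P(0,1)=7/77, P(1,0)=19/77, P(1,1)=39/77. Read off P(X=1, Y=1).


Read from table: P(X=1, Y=1) = 39/77

39/77


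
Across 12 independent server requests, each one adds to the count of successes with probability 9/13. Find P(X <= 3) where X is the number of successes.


P(X<=3) = P(X=0) + P(X=1) + P(X=2) + P(X=3)
= 16777216/23298085122481 + 452984832/23298085122481 + 5605687296/23298085122481 + 42042654720/23298085122481
= 48118104064/23298085122481

48118104064/23298085122481


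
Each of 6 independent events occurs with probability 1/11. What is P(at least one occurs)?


P(at least one) = 1 - P(none)
P(none) = (1 - 1/11)^6 = (10/11)^6 = 1000000/1771561
P(at least one) = 1 - 1000000/1771561 = 771561/1771561

771561/1771561


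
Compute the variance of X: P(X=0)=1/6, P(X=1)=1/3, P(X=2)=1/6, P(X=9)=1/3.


E[X] = 11/3, E[X^2] = 28
Var(X) = E[X^2] - (E[X])^2 = 28 - (11/3)^2 = 131/9

131/9


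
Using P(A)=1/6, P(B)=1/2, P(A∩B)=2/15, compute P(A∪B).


P(A∪B) = P(A) + P(B) - P(A∩B)
= 1/6 + 1/2 - 2/15 = 8/15

8/15


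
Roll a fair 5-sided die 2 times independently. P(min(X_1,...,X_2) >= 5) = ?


P(min >= 5) = P(all X_i >= 5) = (P(X_1 >= 5))^2
= (1/5)^2 = 1/25

1/25


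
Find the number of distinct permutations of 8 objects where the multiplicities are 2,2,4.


8! = 40320
Denominator: 2!=2 * 2!=2 * 4!=24
Coefficient = 40320 / 96 = 420

420


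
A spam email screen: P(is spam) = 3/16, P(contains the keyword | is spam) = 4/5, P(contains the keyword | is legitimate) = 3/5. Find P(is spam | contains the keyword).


P(A) = P(A|B)P(B) + P(A|B')P(B') = 4/5*3/16 + 3/5*13/16 = 51/80
P(B|A) = P(A|B)P(B)/P(A) = (3/20)/(51/80) = 4/17

4/17


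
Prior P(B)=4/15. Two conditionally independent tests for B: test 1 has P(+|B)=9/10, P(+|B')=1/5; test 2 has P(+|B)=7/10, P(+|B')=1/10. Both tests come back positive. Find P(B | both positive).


After test 1: P(+) = 9/10*4/15 + 1/5*11/15 = 29/75
P(B|+) = (6/25)/(29/75) = 18/29
After test 2 (use post1 as new prior): P(+) = 7/10*18/29 + 1/10*11/29 = 137/290
P(B|+,+) = (63/145)/(137/290) = 126/137

126/137


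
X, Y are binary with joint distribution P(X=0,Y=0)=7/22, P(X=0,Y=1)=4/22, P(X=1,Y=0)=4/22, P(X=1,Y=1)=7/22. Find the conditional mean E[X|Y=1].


P(Y=1) = 11/22
E[X|Y=1] = (0*4 + 1*7)/11 = 7/11

7/11


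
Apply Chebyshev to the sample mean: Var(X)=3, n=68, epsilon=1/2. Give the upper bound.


Var(Xbar) = Var(X)/n = 3/68
Chebyshev: P(|Xbar-mu| >= 1/2) <= Var(Xbar)/(1/2)^2 = (3/68)/(1/4) = 3/17

3/17


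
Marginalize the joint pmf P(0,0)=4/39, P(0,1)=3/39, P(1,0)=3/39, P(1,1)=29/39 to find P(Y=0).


P(Y=0) = P(0,0)+P(1,0) = 4/39 + 3/39 = 7/39

7/39


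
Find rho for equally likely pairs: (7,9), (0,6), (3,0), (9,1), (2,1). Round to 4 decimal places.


Cov(X,Y) = 0.5200, Var(X) = 10.9600, Var(Y) = 12.2400
rho = Cov/(sqrt(VarX)*sqrt(VarY)) = 0.0449

0.0449


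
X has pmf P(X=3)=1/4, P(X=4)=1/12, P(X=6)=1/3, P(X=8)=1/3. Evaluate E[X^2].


E[X^2] = sum(x^2 * P(x))
= 9*1/4 + 16*1/12 + 36*1/3 + 64*1/3
= 443/12

443/12


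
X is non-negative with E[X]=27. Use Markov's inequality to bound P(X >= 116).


Markov: P(X >= a) <= E[X]/a
P(X >= 116) <= 27/116

27/116


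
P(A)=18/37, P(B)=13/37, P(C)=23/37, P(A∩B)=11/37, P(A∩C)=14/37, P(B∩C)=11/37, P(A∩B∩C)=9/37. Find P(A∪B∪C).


P(A∪B∪C) = P(A)+P(B)+P(C) - P(AB)-P(AC)-P(BC) + P(ABC)
= 18/37+13/37+23/37 - 11/37-14/37-11/37 + 9/37
= 27/37

27/37


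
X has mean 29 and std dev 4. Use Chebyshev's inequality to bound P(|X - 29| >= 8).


k = 8/4 = 2
Chebyshev: P(|X-mu| >= k*sigma) <= 1/k^2 = 1/2^2 = 1/4

1/4


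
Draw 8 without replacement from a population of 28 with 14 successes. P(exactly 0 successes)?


P(X=0) = C(14,0)*C(14,8) / C(28,8)
= 1*3003 / 3108105
= 3003/3108105 = 1/1035

1/1035


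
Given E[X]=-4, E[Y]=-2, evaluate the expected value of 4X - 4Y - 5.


E[4X - 4Y - 5] = 4*E[X] - 4*E[Y] - 5
= (4)*(-4) + (-4)*(-2) + (-5)
= -16 + 8 - 5 = -13

-13


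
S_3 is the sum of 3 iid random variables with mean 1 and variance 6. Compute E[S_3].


E[S_n] = n*E[X_1] = 3*1 = 3

3


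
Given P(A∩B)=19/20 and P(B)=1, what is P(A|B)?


P(A|B) = P(A∩B)/P(B) = (19/20)/(20/20) = 19/20

19/20


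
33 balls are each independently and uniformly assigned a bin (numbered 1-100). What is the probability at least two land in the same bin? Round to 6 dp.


P(all different) = prod((100-i)/100 for i=0..32) = 0.002559
P(at least one match) = 1 - 0.002559 = 0.997441

0.997441


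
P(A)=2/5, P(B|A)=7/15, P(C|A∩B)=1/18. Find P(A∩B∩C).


P(A∩B∩C) = P(A) * P(B|A) * P(C|A∩B)
= 2/5 * 7/15 * 1/18
= 14/75 * 1/18 = 7/675

7/675


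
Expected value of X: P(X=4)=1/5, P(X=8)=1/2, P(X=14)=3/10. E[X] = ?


E[X] = sum(x * P(x))
= 4*1/5 + 8*1/2 + 14*3/10
= 9

9


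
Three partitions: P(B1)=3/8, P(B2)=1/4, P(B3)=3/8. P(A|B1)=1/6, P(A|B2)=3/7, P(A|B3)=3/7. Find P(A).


P(A) = P(A|B1)P(B1) + P(A|B2)P(B2) + P(A|B3)P(B3)
= 1/6*3/8 + 3/7*1/4 + 3/7*3/8
= 1/16 + 3/28 + 9/56 = 37/112

37/112


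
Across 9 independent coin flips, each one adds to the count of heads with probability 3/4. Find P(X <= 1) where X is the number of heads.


P(X<=1) = P(X=0) + P(X=1)
= 1/262144 + 27/262144
= 7/65536

7/65536


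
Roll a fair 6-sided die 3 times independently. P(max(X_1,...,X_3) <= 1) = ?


P(max <= 1) = P(all X_i <= 1) = (P(X_1 <= 1))^3
= (1/6)^3 = 1/216

1/216


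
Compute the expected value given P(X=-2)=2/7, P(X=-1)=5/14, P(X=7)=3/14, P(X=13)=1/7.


E[X] = sum(x * P(x))
= -2*2/7 - 1*5/14 + 7*3/14 + 13*1/7
= 17/7

17/7


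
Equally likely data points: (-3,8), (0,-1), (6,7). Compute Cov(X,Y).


E[X]=1, E[Y]=14/3, E[XY]=6
Cov(X,Y) = E[XY] - E[X]E[Y] = 6 - 1*14/3 = 4/3

4/3


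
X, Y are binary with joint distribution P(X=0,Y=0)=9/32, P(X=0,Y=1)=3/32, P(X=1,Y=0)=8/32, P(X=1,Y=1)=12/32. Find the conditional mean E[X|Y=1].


P(Y=1) = 15/32
E[X|Y=1] = (0*3 + 1*12)/15 = 12/15 = 4/5

4/5


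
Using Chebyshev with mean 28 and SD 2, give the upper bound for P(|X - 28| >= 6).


k = 6/2 = 3
Chebyshev: P(|X-mu| >= k*sigma) <= 1/k^2 = 1/3^2 = 1/9

1/9


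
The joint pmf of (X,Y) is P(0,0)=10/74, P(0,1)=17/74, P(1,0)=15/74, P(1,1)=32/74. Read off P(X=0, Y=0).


Read from table: P(X=0, Y=0) = 10/74 = 5/37

5/37


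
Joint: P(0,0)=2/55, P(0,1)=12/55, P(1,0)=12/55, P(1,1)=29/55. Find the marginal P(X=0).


P(X=0) = P(0,0)+P(0,1) = 2/55 + 12/55 = 14/55

14/55


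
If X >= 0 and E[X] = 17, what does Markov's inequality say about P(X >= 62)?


Markov: P(X >= a) <= E[X]/a
P(X >= 62) <= 17/62

17/62


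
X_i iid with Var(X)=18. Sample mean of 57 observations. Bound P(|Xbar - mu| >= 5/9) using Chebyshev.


Var(Xbar) = Var(X)/n = 18/57
Chebyshev: P(|Xbar-mu| >= 5/9) <= Var(Xbar)/(5/9)^2 = (6/19)/(25/81) = 486/475
Bound exceeds 1, so trivial bound: 1

1


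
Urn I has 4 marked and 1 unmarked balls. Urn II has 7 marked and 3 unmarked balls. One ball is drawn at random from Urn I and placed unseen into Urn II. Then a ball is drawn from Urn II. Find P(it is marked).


P(transfer marked) = 4/5; P(transfer unmarked) = 1/5
If marked transferred: Urn II has 8 marked of 11, so P(marked|marked moved) = 8/11
If unmarked transferred: Urn II has 7 marked of 11, so P(marked|unmarked moved) = 7/11
By total probability: P(marked) = 4/5*8/11 + 1/5*7/11 = 39/55

39/55


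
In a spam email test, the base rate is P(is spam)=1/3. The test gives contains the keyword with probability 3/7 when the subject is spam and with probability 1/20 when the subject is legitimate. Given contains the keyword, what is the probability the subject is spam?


P(A) = P(A|B)P(B) + P(A|B')P(B') = 3/7*1/3 + 1/20*2/3 = 37/210
P(B|A) = P(A|B)P(B)/P(A) = (1/7)/(37/210) = 30/37

30/37


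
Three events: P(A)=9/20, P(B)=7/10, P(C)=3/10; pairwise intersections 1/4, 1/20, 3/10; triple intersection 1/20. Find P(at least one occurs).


P(A∪B∪C) = P(A)+P(B)+P(C) - P(AB)-P(AC)-P(BC) + P(ABC)
= 9/20+7/10+3/10 - 1/4-1/20-3/10 + 1/20
= 9/10

9/10


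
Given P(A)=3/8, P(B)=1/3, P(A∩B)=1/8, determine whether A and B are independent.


P(A)*P(B) = 3/8*1/3 = 1/8
P(A∩B) = 1/8, which equals P(A)P(B), so independent

Yes, A and B are independent


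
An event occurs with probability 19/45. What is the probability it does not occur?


P(A') = 1 - P(A) = 1 - 19/45 = 26/45

26/45


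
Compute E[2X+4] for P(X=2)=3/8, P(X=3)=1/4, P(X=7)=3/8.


E[2X+4] = sum(g(x)*P(x))
= 8*3/8 + 10*1/4 + 18*3/8
= 49/4

49/4


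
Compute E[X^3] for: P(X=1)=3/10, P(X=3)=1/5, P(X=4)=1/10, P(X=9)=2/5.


E[X^3] = sum(x^3 * P(x))
= 1*3/10 + 27*1/5 + 64*1/10 + 729*2/5
= 3037/10

3037/10


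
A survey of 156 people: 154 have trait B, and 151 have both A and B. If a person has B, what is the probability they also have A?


P(A|B) = P(A∩B)/P(B) = (151/156)/(154/156) = 151/154

151/154


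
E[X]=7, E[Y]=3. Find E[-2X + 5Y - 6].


E[-2X + 5Y - 6] = -2*E[X] + 5*E[Y] - 6
= (-2)*(7) + (5)*(3) + (-6)
= -14 + 15 - 6 = -5

-5


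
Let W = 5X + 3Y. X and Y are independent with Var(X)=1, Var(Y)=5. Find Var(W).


Independence => Cov(X,Y)=0
Var(5X + 3Y) = 5^2*Var(X) + 3^2*Var(Y)
= 25*1 + 9*5 = 70

70


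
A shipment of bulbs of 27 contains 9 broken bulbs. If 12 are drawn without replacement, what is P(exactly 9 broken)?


P(X=9) = C(9,9)*C(18,3) / C(27,12)
= 1*816 / 17383860
= 816/17383860 = 4/85215

4/85215


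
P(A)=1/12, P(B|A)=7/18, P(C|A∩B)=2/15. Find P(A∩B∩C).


P(A∩B∩C) = P(A) * P(B|A) * P(C|A∩B)
= 1/12 * 7/18 * 2/15
= 7/216 * 2/15 = 7/1620

7/1620


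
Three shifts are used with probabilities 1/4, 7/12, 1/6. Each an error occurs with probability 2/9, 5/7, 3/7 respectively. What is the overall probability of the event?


P(A) = P(A|B1)P(B1) + P(A|B2)P(B2) + P(A|B3)P(B3)
= 2/9*1/4 + 5/7*7/12 + 3/7*1/6
= 1/18 + 5/12 + 1/14 = 137/252

137/252


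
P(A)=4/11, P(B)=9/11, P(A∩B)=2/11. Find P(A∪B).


P(A∪B) = P(A) + P(B) - P(A∩B)
= 4/11 + 9/11 - 2/11 = 1

1


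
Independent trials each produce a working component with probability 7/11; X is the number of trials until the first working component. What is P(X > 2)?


P(X > 2) = P(first 2 trials all fail) = (1-p)^2 = (4/11)^2 = 16/121

16/121


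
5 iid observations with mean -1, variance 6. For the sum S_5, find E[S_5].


E[S_n] = n*E[X_1] = 5*-1 = -5

-5


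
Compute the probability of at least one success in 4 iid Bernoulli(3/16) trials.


P(at least one) = 1 - P(none)
P(none) = (1 - 3/16)^4 = (13/16)^4 = 28561/65536
P(at least one) = 1 - 28561/65536 = 36975/65536

36975/65536


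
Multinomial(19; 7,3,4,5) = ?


19! = 121645100408832000
Denominator: 7!=5040 * 3!=6 * 4!=24 * 5!=120
Coefficient = 121645100408832000 / 87091200 = 1396755360

1396755360


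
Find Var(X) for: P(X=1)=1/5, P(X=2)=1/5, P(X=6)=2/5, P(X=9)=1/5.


E[X] = 24/5, E[X^2] = 158/5
Var(X) = E[X^2] - (E[X])^2 = 158/5 - (24/5)^2 = 214/25

214/25


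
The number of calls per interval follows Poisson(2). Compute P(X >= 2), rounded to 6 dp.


P(X>=2) = 1 - P(X<=1) = 1 - (e^(-2)*2^0/0! + e^(-2)*2^1/1!)
≈ 1 - (0.1353352832 + 0.2706705665)
= 1 - 0.4060058497 = 0.5939941503
≈ 0.593994

0.593994


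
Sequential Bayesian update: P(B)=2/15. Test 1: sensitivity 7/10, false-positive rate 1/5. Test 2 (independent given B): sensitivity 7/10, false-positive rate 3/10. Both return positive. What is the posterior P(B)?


After test 1: P(+) = 7/10*2/15 + 1/5*13/15 = 4/15
P(B|+) = (7/75)/(4/15) = 7/20
After test 2 (use post1 as new prior): P(+) = 7/10*7/20 + 3/10*13/20 = 11/25
P(B|+,+) = (49/200)/(11/25) = 49/88

49/88


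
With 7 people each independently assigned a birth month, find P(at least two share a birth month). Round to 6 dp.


P(all different) = prod((12-i)/12 for i=0..6) = 0.111400
P(at least one match) = 1 - 0.111400 = 0.888600

0.888600


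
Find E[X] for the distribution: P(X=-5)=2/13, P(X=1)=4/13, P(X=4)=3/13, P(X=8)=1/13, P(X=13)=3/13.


E[X] = sum(x * P(x))
= -5*2/13 + 1*4/13 + 4*3/13 + 8*1/13 + 13*3/13
= 53/13

53/13


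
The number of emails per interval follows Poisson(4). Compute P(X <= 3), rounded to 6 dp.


P(X<=3) = e^(-4)*4^0/0! + e^(-4)*4^1/1! + e^(-4)*4^2/2! + e^(-4)*4^3/3!
≈ 0.0183156389 + 0.0732625556 + 0.1465251111 + 0.1953668148
= 0.4334701204
≈ 0.433470

0.433470


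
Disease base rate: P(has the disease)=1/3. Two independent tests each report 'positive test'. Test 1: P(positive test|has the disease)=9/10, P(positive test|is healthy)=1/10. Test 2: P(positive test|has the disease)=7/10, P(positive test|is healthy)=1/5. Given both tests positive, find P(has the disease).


After test 1: P(+) = 9/10*1/3 + 1/10*2/3 = 11/30
P(B|+) = (3/10)/(11/30) = 9/11
After test 2 (use post1 as new prior): P(+) = 7/10*9/11 + 1/5*2/11 = 67/110
P(B|+,+) = (63/110)/(67/110) = 63/67

63/67


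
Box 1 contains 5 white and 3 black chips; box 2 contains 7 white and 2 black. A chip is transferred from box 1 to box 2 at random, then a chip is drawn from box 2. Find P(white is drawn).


P(transfer white) = 5/8; P(transfer black) = 3/8
If white transferred: Urn II has 8 white of 10, so P(white|white moved) = 4/5
If black transferred: Urn II has 7 white of 10, so P(white|black moved) = 7/10
By total probability: P(white) = 5/8*4/5 + 3/8*7/10 = 61/80

61/80


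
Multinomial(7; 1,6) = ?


7! = 5040
Denominator: 1!=1 * 6!=720
Coefficient = 5040 / 720 = 7

7


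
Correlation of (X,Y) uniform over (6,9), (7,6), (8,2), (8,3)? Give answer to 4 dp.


Cov(X,Y) = -2.2500, Var(X) = 0.6875, Var(Y) = 7.5000
rho = Cov/(sqrt(VarX)*sqrt(VarY)) = -0.9909

-0.9909


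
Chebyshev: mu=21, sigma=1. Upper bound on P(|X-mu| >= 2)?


k = 2/1 = 2
Chebyshev: P(|X-mu| >= k*sigma) <= 1/k^2 = 1/2^2 = 1/4

1/4


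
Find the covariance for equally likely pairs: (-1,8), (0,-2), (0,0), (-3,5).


E[X]=-1, E[Y]=11/4, E[XY]=-23/4
Cov(X,Y) = E[XY] - E[X]E[Y] = -23/4 + 1*11/4 = -3

-3


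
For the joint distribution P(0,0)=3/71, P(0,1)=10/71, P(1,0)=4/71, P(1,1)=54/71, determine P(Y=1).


P(Y=1) = P(0,1)+P(1,1) = 10/71 + 54/71 = 64/71

64/71


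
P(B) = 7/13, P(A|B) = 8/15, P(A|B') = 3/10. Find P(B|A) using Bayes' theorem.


P(A) = P(A|B)P(B) + P(A|B')P(B') = 8/15*7/13 + 3/10*6/13 = 83/195
P(B|A) = P(A|B)P(B)/P(A) = (56/195)/(83/195) = 56/83

56/83


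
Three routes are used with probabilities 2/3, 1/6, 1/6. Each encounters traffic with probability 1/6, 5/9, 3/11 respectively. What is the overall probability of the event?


P(A) = P(A|B1)P(B1) + P(A|B2)P(B2) + P(A|B3)P(B3)
= 1/6*2/3 + 5/9*1/6 + 3/11*1/6
= 1/9 + 5/54 + 1/22 = 74/297

74/297


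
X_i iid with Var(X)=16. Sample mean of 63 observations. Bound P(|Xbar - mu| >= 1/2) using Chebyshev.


Var(Xbar) = Var(X)/n = 16/63
Chebyshev: P(|Xbar-mu| >= 1/2) <= Var(Xbar)/(1/2)^2 = (16/63)/(1/4) = 64/63
Bound exceeds 1, so trivial bound: 1

1


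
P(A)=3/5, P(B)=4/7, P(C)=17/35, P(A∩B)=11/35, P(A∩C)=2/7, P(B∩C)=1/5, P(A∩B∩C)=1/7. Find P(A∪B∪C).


P(A∪B∪C) = P(A)+P(B)+P(C) - P(AB)-P(AC)-P(BC) + P(ABC)
= 3/5+4/7+17/35 - 11/35-2/7-1/5 + 1/7
= 1

1


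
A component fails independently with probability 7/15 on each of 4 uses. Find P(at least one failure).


P(at least one) = 1 - P(none)
P(none) = (1 - 7/15)^4 = (8/15)^4 = 4096/50625
P(at least one) = 1 - 4096/50625 = 46529/50625

46529/50625


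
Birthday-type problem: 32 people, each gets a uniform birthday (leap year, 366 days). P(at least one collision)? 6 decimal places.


P(all different) = prod((366-i)/366 for i=0..31) = 0.247626
P(at least one match) = 1 - 0.247626 = 0.752374

0.752374


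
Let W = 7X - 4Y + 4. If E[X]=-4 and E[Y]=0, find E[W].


E[7X - 4Y + 4] = 7*E[X] - 4*E[Y] + 4
= (7)*(-4) + (-4)*(0) + (4)
= -28 + 0 + 4 = -24

-24


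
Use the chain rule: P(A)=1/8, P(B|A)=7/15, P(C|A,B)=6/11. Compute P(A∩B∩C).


P(A∩B∩C) = P(A) * P(B|A) * P(C|A∩B)
= 1/8 * 7/15 * 6/11
= 7/120 * 6/11 = 7/220

7/220


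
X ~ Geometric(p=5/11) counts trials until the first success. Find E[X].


For geometric (trials until first success), E[X] = 1/p = 1/(5/11) = 11/5

11/5


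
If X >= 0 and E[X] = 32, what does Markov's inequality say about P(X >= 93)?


Markov: P(X >= a) <= E[X]/a
P(X >= 93) <= 32/93

32/93


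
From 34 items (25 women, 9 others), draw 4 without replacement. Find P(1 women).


P(X=1) = C(25,1)*C(9,3) / C(34,4)
= 25*84 / 46376
= 2100/46376 = 525/11594

525/11594


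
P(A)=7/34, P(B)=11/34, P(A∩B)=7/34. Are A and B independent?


P(A)*P(B) = 7/34*11/34 = 77/1156
P(A∩B) = 7/34 != 77/1156, so not independent

No, A and B are not independent


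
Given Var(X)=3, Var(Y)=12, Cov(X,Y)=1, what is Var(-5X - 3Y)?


Var(-5X - 3Y) = (-5)^2*Var(X) + (-3)^2*Var(Y) + 2*(-5)*(-3)*Cov(X,Y)
= 25*3 + 9*12 + 30*1
= 75 + 108 + 30 = 213

213


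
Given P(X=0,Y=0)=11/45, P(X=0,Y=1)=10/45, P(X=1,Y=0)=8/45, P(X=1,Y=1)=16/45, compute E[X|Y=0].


P(Y=0) = 19/45
E[X|Y=0] = (0*11 + 1*8)/19 = 8/19

8/19


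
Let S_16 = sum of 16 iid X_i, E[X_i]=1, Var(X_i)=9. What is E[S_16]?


E[S_n] = n*E[X_1] = 16*1 = 16

16


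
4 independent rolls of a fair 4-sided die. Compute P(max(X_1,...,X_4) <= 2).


P(max <= 2) = P(all X_i <= 2) = (P(X_1 <= 2))^4
= (2/4)^4 = (1/2)^4 = 1/16

1/16


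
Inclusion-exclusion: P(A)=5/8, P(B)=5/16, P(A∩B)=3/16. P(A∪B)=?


P(A∪B) = P(A) + P(B) - P(A∩B)
= 5/8 + 5/16 - 3/16 = 3/4

3/4


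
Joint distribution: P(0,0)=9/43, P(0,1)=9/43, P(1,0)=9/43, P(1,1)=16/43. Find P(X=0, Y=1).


Read from table: P(X=0, Y=1) = 9/43

9/43


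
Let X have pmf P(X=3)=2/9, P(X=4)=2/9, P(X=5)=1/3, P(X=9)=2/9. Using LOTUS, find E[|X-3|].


E[|X-3|] = sum(g(x)*P(x))
= 0*2/9 + 1*2/9 + 2*1/3 + 6*2/9
= 20/9

20/9


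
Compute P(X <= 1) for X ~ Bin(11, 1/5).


P(X<=1) = P(X=0) + P(X=1)
= 4194304/48828125 + 11534336/48828125
= 3145728/9765625

3145728/9765625


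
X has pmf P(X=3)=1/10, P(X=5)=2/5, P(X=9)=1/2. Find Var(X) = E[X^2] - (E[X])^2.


E[X] = 34/5, E[X^2] = 257/5
Var(X) = E[X^2] - (E[X])^2 = 257/5 - (34/5)^2 = 129/25

129/25


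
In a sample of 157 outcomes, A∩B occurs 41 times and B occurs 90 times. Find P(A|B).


P(A|B) = P(A∩B)/P(B) = (41/157)/(90/157) = 41/90

41/90


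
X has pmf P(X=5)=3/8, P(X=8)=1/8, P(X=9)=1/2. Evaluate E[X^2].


E[X^2] = sum(x^2 * P(x))
= 25*3/8 + 64*1/8 + 81*1/2
= 463/8

463/8


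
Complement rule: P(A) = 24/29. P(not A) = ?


P(A') = 1 - P(A) = 1 - 24/29 = 5/29

5/29


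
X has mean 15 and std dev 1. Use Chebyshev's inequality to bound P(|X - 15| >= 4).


k = 4/1 = 4
Chebyshev: P(|X-mu| >= k*sigma) <= 1/k^2 = 1/4^2 = 1/16

1/16


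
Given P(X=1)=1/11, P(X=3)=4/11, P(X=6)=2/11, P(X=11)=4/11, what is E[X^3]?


E[X^3] = sum(g(x)*P(x))
= 1*1/11 + 27*4/11 + 216*2/11 + 1331*4/11
= 5865/11

5865/11


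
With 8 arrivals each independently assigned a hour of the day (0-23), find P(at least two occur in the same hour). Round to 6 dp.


P(all different) = prod((24-i)/24 for i=0..7) = 0.269399
P(at least one match) = 1 - 0.269399 = 0.730601

0.730601


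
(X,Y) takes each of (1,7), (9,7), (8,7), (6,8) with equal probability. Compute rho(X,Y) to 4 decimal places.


Cov(X,Y) = 0.0000, Var(X) = 9.5000, Var(Y) = 0.1875
rho = Cov/(sqrt(VarX)*sqrt(VarY)) = 0.0000

0.0000


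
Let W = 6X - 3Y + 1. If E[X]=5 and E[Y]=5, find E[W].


E[6X - 3Y + 1] = 6*E[X] - 3*E[Y] + 1
= (6)*(5) + (-3)*(5) + (1)
= 30 - 15 + 1 = 16

16


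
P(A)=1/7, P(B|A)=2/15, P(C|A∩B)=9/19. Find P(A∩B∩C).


P(A∩B∩C) = P(A) * P(B|A) * P(C|A∩B)
= 1/7 * 2/15 * 9/19
= 2/105 * 9/19 = 6/665

6/665


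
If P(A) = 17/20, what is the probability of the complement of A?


P(A') = 1 - P(A) = 1 - 17/20 = 3/20

3/20


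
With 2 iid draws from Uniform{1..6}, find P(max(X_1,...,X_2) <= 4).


P(max <= 4) = P(all X_i <= 4) = (P(X_1 <= 4))^2
= (4/6)^2 = (2/3)^2 = 4/9

4/9


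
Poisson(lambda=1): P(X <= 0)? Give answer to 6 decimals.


P(X<=0) = e^(-1)*1^0/0!
≈ 0.3678794412
≈ 0.367879

0.367879


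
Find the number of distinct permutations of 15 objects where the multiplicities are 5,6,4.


15! = 1307674368000
Denominator: 5!=120 * 6!=720 * 4!=24
Coefficient = 1307674368000 / 2073600 = 630630

630630


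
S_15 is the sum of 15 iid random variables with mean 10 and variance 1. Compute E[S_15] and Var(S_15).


E[S_n] = n*mu = 15*10 = 150
Var(S_n) = n*sigma^2 = 15*1 = 15

E[S_15]=150, Var(S_15)=15


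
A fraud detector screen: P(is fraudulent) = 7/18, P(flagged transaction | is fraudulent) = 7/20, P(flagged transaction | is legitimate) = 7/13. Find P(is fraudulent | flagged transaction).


P(A) = P(A|B)P(B) + P(A|B')P(B') = 7/20*7/18 + 7/13*11/18 = 2177/4680
P(B|A) = P(A|B)P(B)/P(A) = (49/360)/(2177/4680) = 91/311

91/311


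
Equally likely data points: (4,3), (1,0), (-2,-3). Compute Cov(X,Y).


E[X]=1, E[Y]=0, E[XY]=6
Cov(X,Y) = E[XY] - E[X]E[Y] = 6 - 1*0 = 6

6


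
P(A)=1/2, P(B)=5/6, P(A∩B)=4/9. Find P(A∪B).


P(A∪B) = P(A) + P(B) - P(A∩B)
= 1/2 + 5/6 - 4/9 = 8/9

8/9


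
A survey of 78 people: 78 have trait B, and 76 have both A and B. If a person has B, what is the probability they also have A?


P(A|B) = P(A∩B)/P(B) = (76/78)/(78/78) = 76/78 = 38/39

38/39


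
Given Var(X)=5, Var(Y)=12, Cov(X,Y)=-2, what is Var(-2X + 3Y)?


Var(-2X + 3Y) = (-2)^2*Var(X) + 3^2*Var(Y) + 2*(-2)*3*Cov(X,Y)
= 4*5 + 9*12 - 12*(-2)
= 20 + 108 + 24 = 152

152


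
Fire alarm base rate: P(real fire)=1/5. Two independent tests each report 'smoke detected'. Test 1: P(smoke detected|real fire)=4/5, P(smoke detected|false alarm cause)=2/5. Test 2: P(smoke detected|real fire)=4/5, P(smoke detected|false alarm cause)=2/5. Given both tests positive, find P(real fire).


After test 1: P(+) = 4/5*1/5 + 2/5*4/5 = 12/25
P(B|+) = (4/25)/(12/25) = 1/3
After test 2 (use post1 as new prior): P(+) = 4/5*1/3 + 2/5*2/3 = 8/15
P(B|+,+) = (4/15)/(8/15) = 1/2

1/2


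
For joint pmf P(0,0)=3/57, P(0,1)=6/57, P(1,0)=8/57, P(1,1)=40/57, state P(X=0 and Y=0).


Read from table: P(X=0, Y=0) = 3/57 = 1/19

1/19


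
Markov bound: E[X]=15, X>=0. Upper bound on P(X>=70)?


Markov: P(X >= a) <= E[X]/a
P(X >= 70) <= 15/70 = 3/14

3/14


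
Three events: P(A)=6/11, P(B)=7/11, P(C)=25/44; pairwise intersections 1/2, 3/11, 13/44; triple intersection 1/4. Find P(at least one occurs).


P(A∪B∪C) = P(A)+P(B)+P(C) - P(AB)-P(AC)-P(BC) + P(ABC)
= 6/11+7/11+25/44 - 1/2-3/11-13/44 + 1/4
= 41/44

41/44


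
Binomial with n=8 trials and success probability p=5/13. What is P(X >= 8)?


P(X>=8) = P(X=8)
= 390625/815730721
= 390625/815730721

390625/815730721


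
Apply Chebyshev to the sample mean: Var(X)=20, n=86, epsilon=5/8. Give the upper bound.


Var(Xbar) = Var(X)/n = 20/86
Chebyshev: P(|Xbar-mu| >= 5/8) <= Var(Xbar)/(5/8)^2 = (10/43)/(25/64) = 128/215

128/215


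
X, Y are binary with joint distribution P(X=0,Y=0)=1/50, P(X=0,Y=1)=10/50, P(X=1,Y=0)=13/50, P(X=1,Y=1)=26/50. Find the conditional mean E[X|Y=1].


P(Y=1) = 36/50
E[X|Y=1] = (0*10 + 1*26)/36 = 26/36 = 13/18

13/18


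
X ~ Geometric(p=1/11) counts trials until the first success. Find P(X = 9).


P(X=9) = (1-p)^8 * p = (10/11)^8 * 1/11
= 100000000/214358881 * 1/11 = 100000000/2357947691

100000000/2357947691


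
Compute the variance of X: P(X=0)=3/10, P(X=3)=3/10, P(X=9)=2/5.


E[X] = 9/2, E[X^2] = 351/10
Var(X) = E[X^2] - (E[X])^2 = 351/10 - (9/2)^2 = 297/20

297/20


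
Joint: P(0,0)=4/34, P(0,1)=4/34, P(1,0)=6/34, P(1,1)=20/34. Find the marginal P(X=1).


P(X=1) = P(1,0)+P(1,1) = 6/34 + 20/34 = 26/34 = 13/17

13/17


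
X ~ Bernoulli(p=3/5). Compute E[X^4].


For Bernoulli: X in {0,1}
E[X^4] = 0^4*(1-3/5) + 1^4*3/5 = 3/5

3/5


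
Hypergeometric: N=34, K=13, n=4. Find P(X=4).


P(X=4) = C(13,4)*C(21,0) / C(34,4)
= 715*1 / 46376
= 715/46376 = 65/4216

65/4216


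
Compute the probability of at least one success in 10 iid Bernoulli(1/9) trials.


P(at least one) = 1 - P(none)
P(none) = (1 - 1/9)^10 = (8/9)^10 = 1073741824/3486784401
P(at least one) = 1 - 1073741824/3486784401 = 2413042577/3486784401

2413042577/3486784401


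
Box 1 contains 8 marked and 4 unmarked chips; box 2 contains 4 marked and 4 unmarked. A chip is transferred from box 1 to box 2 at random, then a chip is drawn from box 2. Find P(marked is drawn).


P(transfer marked) = 8/12 = 2/3; P(transfer unmarked) = 1/3
If marked transferred: Urn II has 5 marked of 9, so P(marked|marked moved) = 5/9
If unmarked transferred: Urn II has 4 marked of 9, so P(marked|unmarked moved) = 4/9
By total probability: P(marked) = 2/3*5/9 + 1/3*4/9 = 14/27

14/27
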